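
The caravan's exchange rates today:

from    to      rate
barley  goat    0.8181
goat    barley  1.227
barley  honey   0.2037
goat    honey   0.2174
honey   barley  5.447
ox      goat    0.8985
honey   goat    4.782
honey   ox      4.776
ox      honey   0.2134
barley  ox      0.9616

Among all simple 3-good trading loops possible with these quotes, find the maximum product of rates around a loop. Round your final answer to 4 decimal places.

1.1952

barley→honey→goat→barley: 0.2037 × 4.782 × 1.227 = 1.19521
barley→ox→honey→barley: 0.9616 × 0.2134 × 5.447 = 1.11775
barley→ox→goat→barley: 0.9616 × 0.8985 × 1.227 = 1.06013
barley→goat→honey→barley: 0.8181 × 0.2174 × 5.447 = 0.96878
honey→ox→goat→honey: 4.776 × 0.8985 × 0.2174 = 0.93291
Maximum is barley→honey→goat→barley at 1.1952; arbitrage exists.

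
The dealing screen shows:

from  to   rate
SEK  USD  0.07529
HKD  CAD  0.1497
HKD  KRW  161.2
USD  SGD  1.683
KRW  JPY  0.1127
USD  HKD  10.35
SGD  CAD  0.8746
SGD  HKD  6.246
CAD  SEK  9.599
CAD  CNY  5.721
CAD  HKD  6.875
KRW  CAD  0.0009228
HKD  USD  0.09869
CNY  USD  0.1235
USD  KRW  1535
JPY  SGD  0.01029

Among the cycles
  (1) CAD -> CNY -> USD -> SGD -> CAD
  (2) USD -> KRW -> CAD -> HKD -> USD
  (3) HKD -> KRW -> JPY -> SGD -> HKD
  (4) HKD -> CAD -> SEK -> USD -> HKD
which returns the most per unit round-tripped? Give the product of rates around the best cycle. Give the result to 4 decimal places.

(1) 5.721 × 0.1235 × 1.683 × 0.8746 = 1.04000
(2) 1535 × 0.0009228 × 6.875 × 0.09869 = 0.96109
(3) 161.2 × 0.1127 × 0.01029 × 6.246 = 1.16763
(4) 0.1497 × 9.599 × 0.07529 × 10.35 = 1.11976
Highest is cycle (3) at 1.1676 (>1, arbitrage).

1.1676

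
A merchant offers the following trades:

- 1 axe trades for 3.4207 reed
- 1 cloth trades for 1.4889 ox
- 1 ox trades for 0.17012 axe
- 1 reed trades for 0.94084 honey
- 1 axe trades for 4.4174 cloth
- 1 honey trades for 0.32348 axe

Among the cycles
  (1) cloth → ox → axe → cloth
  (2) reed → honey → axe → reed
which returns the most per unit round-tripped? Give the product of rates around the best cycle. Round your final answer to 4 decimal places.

1.1189

(1) 1.4889 × 0.17012 × 4.4174 = 1.11889
(2) 0.94084 × 0.32348 × 3.4207 = 1.04107
Highest is cycle (1) at 1.1189 (>1, arbitrage).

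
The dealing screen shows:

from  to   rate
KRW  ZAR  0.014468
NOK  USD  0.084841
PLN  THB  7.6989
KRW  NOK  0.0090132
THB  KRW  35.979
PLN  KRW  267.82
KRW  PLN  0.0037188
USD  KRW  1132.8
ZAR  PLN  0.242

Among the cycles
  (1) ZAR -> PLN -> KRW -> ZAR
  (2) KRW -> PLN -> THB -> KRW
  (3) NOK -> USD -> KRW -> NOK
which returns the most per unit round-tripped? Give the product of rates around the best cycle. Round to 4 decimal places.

1.0301

(1) 0.242 × 267.82 × 0.014468 = 0.93771
(2) 0.0037188 × 7.6989 × 35.979 = 1.03010
(3) 0.084841 × 1132.8 × 0.0090132 = 0.86624
Highest is cycle (2) at 1.0301 (>1, arbitrage).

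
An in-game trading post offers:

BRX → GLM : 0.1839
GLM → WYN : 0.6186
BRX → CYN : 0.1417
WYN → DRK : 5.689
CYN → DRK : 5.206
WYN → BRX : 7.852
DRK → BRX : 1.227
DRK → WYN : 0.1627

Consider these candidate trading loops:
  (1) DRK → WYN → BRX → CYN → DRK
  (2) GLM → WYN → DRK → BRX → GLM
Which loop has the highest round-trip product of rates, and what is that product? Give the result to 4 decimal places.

(1) 0.1627 × 7.852 × 0.1417 × 5.206 = 0.94241
(2) 0.6186 × 5.689 × 1.227 × 0.1839 = 0.79409
Highest is cycle (1) at 0.9424 (≤1, no arbitrage).

0.9424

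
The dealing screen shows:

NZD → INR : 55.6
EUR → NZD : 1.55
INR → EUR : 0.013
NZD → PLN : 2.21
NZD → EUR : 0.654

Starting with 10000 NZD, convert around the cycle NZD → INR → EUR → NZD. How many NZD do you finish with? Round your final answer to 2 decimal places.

10000 NZD × 55.6 = 556000 INR
556000 INR × 0.013 = 7228 EUR
7228 EUR × 1.55 = 11203.4 NZD

11203.40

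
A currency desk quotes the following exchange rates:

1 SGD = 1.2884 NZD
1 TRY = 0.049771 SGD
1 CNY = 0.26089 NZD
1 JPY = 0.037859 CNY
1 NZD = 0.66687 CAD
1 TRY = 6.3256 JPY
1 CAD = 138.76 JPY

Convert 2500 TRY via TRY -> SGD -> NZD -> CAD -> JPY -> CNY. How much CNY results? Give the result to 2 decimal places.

561.62

2500 TRY × 0.049771 = 124.4275 SGD
124.4275 SGD × 1.2884 = 160.312391 NZD
160.312391 NZD × 0.66687 = 106.90752418617 CAD
106.90752418617 CAD × 138.76 = 14834.4880560729492 JPY
14834.4880560729492 JPY × 0.037859 = 561.6188833148657837628 CNY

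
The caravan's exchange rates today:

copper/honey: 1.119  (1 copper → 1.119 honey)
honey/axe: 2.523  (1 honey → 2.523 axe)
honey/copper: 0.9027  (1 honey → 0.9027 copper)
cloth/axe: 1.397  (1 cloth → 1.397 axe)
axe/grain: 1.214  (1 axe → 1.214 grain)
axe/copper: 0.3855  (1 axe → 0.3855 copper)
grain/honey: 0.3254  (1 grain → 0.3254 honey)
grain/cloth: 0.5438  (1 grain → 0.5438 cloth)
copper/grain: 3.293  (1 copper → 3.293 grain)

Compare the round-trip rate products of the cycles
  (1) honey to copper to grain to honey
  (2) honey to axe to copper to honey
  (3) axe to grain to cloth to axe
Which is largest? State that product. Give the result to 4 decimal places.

1.0884

(1) 0.9027 × 3.293 × 0.3254 = 0.96728
(2) 2.523 × 0.3855 × 1.119 = 1.08836
(3) 1.214 × 0.5438 × 1.397 = 0.92226
Highest is cycle (2) at 1.0884 (>1, arbitrage).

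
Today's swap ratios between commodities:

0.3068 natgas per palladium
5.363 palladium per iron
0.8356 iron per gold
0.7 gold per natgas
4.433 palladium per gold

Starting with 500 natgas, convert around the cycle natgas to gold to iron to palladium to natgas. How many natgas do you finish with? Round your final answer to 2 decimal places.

500 natgas × 0.7 = 350 gold
350 gold × 0.8356 = 292.46 iron
292.46 iron × 5.363 = 1568.46298 palladium
1568.46298 palladium × 0.3068 = 481.204442264 natgas

481.20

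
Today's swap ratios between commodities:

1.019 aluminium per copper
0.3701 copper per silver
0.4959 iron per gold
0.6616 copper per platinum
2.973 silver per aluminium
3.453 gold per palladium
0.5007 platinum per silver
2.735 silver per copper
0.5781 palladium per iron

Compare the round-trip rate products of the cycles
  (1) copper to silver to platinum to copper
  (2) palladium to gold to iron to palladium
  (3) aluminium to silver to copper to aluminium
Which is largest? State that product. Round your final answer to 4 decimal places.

1.1212

(1) 2.735 × 0.5007 × 0.6616 = 0.90600
(2) 3.453 × 0.4959 × 0.5781 = 0.98991
(3) 2.973 × 0.3701 × 1.019 = 1.12121
Highest is cycle (3) at 1.1212 (>1, arbitrage).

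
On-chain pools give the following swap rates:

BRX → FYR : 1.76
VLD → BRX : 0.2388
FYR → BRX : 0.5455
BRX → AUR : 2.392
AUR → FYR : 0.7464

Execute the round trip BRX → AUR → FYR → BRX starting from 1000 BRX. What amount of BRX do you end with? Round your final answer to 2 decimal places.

973.93

1000 BRX × 2.392 = 2392 AUR
2392 AUR × 0.7464 = 1785.3888 FYR
1785.3888 FYR × 0.5455 = 973.9295904 BRX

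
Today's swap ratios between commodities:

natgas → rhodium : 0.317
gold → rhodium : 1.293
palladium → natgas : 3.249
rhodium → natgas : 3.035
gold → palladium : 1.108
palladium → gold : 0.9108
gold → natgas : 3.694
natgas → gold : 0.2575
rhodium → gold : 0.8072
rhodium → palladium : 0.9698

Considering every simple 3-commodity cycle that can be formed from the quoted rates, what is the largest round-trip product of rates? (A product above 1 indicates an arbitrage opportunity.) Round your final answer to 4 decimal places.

1.1421

palladium→gold→rhodium→palladium: 0.9108 × 1.293 × 0.9698 = 1.14210
natgas→gold→rhodium→natgas: 0.2575 × 1.293 × 3.035 = 1.01050
natgas→rhodium→palladium→natgas: 0.317 × 0.9698 × 3.249 = 0.99883
natgas→rhodium→gold→natgas: 0.317 × 0.8072 × 3.694 = 0.94523
natgas→gold→palladium→natgas: 0.2575 × 1.108 × 3.249 = 0.92697
Maximum is palladium→gold→rhodium→palladium at 1.1421; arbitrage exists.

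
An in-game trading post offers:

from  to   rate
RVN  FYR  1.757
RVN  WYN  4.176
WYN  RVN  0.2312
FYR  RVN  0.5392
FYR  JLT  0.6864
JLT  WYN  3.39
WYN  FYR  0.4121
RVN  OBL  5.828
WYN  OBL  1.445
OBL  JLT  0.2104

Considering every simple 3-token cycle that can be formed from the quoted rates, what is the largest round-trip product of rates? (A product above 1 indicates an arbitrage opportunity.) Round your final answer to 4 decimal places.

JLT→WYN→OBL→JLT: 3.39 × 1.445 × 0.2104 = 1.03065
FYR→JLT→WYN→FYR: 0.6864 × 3.39 × 0.4121 = 0.95891
FYR→RVN→WYN→FYR: 0.5392 × 4.176 × 0.4121 = 0.92793
Maximum is JLT→WYN→OBL→JLT at 1.0307; arbitrage exists.

1.0307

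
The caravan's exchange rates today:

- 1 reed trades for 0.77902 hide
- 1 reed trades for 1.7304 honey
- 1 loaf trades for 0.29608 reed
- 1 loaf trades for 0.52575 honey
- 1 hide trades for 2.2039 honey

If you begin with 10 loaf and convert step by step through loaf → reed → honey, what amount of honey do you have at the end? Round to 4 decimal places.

10 loaf × 0.29608 = 2.9608 reed
2.9608 reed × 1.7304 = 5.12336832 honey

5.1234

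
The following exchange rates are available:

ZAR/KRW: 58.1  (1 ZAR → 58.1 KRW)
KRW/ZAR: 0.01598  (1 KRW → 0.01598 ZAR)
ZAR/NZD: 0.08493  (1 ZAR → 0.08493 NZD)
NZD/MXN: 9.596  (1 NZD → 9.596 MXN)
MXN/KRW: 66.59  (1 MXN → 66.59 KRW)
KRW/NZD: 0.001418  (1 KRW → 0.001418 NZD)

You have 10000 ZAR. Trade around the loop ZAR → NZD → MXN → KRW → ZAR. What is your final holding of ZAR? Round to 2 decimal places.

8672.36

10000 ZAR × 0.08493 = 849.3 NZD
849.3 NZD × 9.596 = 8149.8828 MXN
8149.8828 MXN × 66.59 = 542700.695652 KRW
542700.695652 KRW × 0.01598 = 8672.35711651896 ZAR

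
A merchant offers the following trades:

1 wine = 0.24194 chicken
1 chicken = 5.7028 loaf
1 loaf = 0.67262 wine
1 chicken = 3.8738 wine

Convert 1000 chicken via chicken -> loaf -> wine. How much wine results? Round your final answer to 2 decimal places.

3835.82

1000 chicken × 5.7028 = 5702.8 loaf
5702.8 loaf × 0.67262 = 3835.817336 wine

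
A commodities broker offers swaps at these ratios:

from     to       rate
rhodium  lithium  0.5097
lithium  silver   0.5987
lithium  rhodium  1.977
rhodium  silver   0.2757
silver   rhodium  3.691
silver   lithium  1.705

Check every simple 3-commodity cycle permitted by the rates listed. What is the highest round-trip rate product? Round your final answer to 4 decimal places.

rhodium→lithium→silver→rhodium: 0.5097 × 0.5987 × 3.691 = 1.12634
rhodium→silver→lithium→rhodium: 0.2757 × 1.705 × 1.977 = 0.92933
Maximum is rhodium→lithium→silver→rhodium at 1.1263; arbitrage exists.

1.1263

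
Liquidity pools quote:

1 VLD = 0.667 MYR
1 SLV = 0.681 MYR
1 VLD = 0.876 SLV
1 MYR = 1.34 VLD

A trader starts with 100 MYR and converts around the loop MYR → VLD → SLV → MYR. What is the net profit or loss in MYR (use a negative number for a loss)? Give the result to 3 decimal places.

-20.061

100 MYR × 1.34 = 134 VLD
134 VLD × 0.876 = 117.384 SLV
117.384 SLV × 0.681 = 79.938504 MYR
Net change: 79.938504 − 100 = -20.061496 MYR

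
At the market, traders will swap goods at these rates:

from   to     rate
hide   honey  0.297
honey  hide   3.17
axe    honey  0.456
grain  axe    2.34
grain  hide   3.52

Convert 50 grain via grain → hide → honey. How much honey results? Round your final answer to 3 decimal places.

50 grain × 3.52 = 176 hide
176 hide × 0.297 = 52.272 honey

52.272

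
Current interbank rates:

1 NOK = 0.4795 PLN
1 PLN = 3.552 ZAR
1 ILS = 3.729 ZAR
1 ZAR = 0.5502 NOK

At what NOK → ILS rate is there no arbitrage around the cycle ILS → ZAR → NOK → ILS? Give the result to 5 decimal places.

Known legs of the cycle: 3.729 × 0.5502 = 2.0516958
For no arbitrage the full-cycle product must be 1, so the missing rate is 1 / 2.0516958 ≈ 0.4874017.

0.48740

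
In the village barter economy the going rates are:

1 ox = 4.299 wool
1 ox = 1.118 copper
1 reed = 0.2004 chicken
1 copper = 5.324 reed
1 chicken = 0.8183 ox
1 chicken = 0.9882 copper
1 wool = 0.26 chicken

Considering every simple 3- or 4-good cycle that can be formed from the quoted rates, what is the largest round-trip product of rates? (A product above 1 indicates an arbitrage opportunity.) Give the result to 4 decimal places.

1.0543

copper→reed→chicken→copper: 5.324 × 0.2004 × 0.9882 = 1.05434
copper→reed→chicken→ox→copper: 5.324 × 0.2004 × 0.8183 × 1.118 = 0.97609
ox→wool→chicken→ox: 4.299 × 0.26 × 0.8183 = 0.91465
Maximum is copper→reed→chicken→copper at 1.0543; arbitrage exists.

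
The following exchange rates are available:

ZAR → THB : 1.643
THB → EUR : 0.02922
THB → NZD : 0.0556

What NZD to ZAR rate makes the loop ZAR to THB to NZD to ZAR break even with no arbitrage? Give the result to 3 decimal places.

10.947

Known legs of the cycle: 1.643 × 0.0556 = 0.0913508
For no arbitrage the full-cycle product must be 1, so the missing rate is 1 / 0.0913508 ≈ 10.94681.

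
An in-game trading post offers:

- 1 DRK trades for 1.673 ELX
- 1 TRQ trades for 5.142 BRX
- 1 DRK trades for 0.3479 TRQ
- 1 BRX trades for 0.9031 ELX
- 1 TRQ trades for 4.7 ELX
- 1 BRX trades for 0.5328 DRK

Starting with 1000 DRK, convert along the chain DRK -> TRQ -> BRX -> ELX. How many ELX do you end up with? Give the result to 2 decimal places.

1000 DRK × 0.3479 = 347.9 TRQ
347.9 TRQ × 5.142 = 1788.9018 BRX
1788.9018 BRX × 0.9031 = 1615.55721558 ELX

1615.56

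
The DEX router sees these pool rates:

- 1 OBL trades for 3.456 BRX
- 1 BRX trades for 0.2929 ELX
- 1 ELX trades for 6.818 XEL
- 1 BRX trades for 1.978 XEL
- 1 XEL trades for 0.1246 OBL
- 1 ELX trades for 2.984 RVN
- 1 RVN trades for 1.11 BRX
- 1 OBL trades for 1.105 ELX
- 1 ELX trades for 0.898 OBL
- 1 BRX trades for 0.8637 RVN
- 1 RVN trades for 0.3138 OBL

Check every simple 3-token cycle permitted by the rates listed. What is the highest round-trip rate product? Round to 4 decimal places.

ELX→RVN→OBL→ELX: 2.984 × 0.3138 × 1.105 = 1.03470
BRX→ELX→RVN→BRX: 0.2929 × 2.984 × 1.11 = 0.97016
ELX→XEL→OBL→ELX: 6.818 × 0.1246 × 1.105 = 0.93872
BRX→RVN→OBL→BRX: 0.8637 × 0.3138 × 3.456 = 0.93668
BRX→ELX→OBL→BRX: 0.2929 × 0.898 × 3.456 = 0.90901
BRX→XEL→OBL→BRX: 1.978 × 0.1246 × 3.456 = 0.85176
Maximum is ELX→RVN→OBL→ELX at 1.0347; arbitrage exists.

1.0347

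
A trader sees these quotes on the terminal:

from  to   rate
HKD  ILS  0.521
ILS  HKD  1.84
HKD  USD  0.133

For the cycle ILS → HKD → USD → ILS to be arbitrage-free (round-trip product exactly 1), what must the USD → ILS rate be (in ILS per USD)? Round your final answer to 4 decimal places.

Known legs of the cycle: 1.84 × 0.133 = 0.24472
For no arbitrage the full-cycle product must be 1, so the missing rate is 1 / 0.24472 ≈ 4.086303.

4.0863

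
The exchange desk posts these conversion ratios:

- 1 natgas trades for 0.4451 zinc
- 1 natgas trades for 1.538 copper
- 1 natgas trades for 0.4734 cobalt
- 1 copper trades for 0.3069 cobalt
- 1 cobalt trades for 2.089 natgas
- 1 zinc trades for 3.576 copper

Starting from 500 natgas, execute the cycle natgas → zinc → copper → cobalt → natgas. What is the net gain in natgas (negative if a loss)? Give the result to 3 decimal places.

500 natgas × 0.4451 = 222.55 zinc
222.55 zinc × 3.576 = 795.8388 copper
795.8388 copper × 0.3069 = 244.24292772 cobalt
244.24292772 cobalt × 2.089 = 510.22347600708 natgas
Net change: 510.22347600708 − 500 = 10.22347600708 natgas

10.223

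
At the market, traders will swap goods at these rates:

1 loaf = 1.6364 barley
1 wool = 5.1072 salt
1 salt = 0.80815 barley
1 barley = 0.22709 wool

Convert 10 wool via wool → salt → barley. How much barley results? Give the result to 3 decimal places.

41.274

10 wool × 5.1072 = 51.072 salt
51.072 salt × 0.80815 = 41.2738368 barley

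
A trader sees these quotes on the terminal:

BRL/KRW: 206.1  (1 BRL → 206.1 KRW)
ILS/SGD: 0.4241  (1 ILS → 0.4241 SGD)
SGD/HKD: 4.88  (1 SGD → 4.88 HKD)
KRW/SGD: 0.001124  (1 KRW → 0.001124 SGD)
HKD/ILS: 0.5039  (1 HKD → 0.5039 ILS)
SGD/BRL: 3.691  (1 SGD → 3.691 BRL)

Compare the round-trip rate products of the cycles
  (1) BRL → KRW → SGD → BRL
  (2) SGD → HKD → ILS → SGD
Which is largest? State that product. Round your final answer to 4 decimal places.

1.0429

(1) 206.1 × 0.001124 × 3.691 = 0.85504
(2) 4.88 × 0.5039 × 0.4241 = 1.04288
Highest is cycle (2) at 1.0429 (>1, arbitrage).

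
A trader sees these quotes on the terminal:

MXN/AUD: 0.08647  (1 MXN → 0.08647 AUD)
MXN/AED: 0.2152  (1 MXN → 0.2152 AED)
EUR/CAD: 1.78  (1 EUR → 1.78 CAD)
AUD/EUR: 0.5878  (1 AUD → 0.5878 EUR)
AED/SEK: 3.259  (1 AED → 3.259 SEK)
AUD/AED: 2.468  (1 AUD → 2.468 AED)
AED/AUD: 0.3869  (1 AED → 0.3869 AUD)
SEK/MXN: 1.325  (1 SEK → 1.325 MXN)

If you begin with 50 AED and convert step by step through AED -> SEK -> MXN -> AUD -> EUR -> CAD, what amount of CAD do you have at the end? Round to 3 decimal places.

50 AED × 3.259 = 162.95 SEK
162.95 SEK × 1.325 = 215.90875 MXN
215.90875 MXN × 0.08647 = 18.6696296125 AUD
18.6696296125 AUD × 0.5878 = 10.9740082862275 EUR
10.9740082862275 EUR × 1.78 = 19.53373474948495 CAD

19.534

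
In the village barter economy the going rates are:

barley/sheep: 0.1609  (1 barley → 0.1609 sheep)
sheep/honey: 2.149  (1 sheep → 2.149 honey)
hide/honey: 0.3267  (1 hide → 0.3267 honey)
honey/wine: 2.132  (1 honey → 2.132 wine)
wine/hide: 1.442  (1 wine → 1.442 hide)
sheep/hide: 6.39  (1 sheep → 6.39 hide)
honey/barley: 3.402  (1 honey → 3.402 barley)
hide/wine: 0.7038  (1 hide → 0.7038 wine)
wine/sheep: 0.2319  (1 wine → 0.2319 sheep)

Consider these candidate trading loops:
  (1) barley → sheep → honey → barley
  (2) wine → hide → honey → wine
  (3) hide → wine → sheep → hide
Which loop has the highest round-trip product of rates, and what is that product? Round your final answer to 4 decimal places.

1.1763

(1) 0.1609 × 2.149 × 3.402 = 1.17632
(2) 1.442 × 0.3267 × 2.132 = 1.00439
(3) 0.7038 × 0.2319 × 6.39 = 1.04292
Highest is cycle (1) at 1.1763 (>1, arbitrage).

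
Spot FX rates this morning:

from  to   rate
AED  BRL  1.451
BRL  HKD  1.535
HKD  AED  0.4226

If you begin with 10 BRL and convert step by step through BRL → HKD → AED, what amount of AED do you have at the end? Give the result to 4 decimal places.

10 BRL × 1.535 = 15.35 HKD
15.35 HKD × 0.4226 = 6.48691 AED

6.4869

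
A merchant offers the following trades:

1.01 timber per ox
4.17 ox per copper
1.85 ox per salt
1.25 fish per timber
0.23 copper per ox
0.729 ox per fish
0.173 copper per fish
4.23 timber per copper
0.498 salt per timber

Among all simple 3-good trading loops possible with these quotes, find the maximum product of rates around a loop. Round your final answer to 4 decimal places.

0.9305

timber→salt→ox→timber: 0.498 × 1.85 × 1.01 = 0.93051
fish→ox→timber→fish: 0.729 × 1.01 × 1.25 = 0.92036
fish→copper→timber→fish: 0.173 × 4.23 × 1.25 = 0.91474
Maximum is timber→salt→ox→timber at 0.9305; no arbitrage — every cycle loses value.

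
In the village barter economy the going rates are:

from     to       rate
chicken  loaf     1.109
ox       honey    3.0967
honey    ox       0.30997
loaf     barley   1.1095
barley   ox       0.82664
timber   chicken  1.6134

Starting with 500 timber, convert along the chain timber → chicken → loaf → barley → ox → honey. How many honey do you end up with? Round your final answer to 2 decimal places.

500 timber × 1.6134 = 806.7 chicken
806.7 chicken × 1.109 = 894.6303 loaf
894.6303 loaf × 1.1095 = 992.59231785 barley
992.59231785 barley × 0.82664 = 820.516513627524 ox
820.516513627524 ox × 3.0967 = 2540.8934877503535708 honey

2540.89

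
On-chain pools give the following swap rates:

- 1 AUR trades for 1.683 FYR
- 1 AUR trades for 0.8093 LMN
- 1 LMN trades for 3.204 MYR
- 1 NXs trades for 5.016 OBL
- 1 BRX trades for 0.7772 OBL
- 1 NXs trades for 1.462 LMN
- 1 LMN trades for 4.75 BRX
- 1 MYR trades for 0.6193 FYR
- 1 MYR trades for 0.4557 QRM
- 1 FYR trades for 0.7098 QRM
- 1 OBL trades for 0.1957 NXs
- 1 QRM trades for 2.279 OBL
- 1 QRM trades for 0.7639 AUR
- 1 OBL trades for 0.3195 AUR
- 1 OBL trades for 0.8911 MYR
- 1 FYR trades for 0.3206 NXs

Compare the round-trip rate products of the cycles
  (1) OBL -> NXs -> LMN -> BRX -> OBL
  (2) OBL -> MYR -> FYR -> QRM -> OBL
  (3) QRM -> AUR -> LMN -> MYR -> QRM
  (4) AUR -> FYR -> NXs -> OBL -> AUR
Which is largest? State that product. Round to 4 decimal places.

1.0562

(1) 0.1957 × 1.462 × 4.75 × 0.7772 = 1.05624
(2) 0.8911 × 0.6193 × 0.7098 × 2.279 = 0.89270
(3) 0.7639 × 0.8093 × 3.204 × 0.4557 = 0.90265
(4) 1.683 × 0.3206 × 5.016 × 0.3195 = 0.86472
Highest is cycle (1) at 1.0562 (>1, arbitrage).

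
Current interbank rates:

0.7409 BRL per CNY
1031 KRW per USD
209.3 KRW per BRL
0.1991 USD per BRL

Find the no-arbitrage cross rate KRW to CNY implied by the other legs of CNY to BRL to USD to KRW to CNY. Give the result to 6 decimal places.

0.006575

Known legs of the cycle: 0.7409 × 0.1991 × 1031 = 152.08609889
For no arbitrage the full-cycle product must be 1, so the missing rate is 1 / 152.08609889 ≈ 0.00657522.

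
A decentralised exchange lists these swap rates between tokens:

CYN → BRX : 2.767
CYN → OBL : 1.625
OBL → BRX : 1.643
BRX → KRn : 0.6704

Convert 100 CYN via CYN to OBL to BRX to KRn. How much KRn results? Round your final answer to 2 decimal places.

178.99

100 CYN × 1.625 = 162.5 OBL
162.5 OBL × 1.643 = 266.9875 BRX
266.9875 BRX × 0.6704 = 178.98842 KRn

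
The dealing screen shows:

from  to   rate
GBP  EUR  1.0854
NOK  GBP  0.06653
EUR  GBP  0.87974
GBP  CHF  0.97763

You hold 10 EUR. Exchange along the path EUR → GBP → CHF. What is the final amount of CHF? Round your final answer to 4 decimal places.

8.6006

10 EUR × 0.87974 = 8.7974 GBP
8.7974 GBP × 0.97763 = 8.600602162 CHF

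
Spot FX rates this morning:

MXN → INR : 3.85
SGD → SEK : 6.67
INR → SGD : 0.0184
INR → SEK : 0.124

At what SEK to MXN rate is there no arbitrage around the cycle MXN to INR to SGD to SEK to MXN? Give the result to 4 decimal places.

Known legs of the cycle: 3.85 × 0.0184 × 6.67 = 0.4725028
For no arbitrage the full-cycle product must be 1, so the missing rate is 1 / 0.4725028 ≈ 2.116390.

2.1164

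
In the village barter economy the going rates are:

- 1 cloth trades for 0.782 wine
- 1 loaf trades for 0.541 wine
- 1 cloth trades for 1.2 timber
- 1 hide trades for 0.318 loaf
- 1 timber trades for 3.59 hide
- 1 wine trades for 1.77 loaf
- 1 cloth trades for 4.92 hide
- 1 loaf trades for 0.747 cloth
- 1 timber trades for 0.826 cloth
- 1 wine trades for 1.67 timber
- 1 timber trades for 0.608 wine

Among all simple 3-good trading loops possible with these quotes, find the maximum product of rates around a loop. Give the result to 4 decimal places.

cloth→hide→loaf→cloth: 4.92 × 0.318 × 0.747 = 1.16873
timber→cloth→wine→timber: 0.826 × 0.782 × 1.67 = 1.07871
cloth→wine→loaf→cloth: 0.782 × 1.77 × 0.747 = 1.03395
Maximum is cloth→hide→loaf→cloth at 1.1687; arbitrage exists.

1.1687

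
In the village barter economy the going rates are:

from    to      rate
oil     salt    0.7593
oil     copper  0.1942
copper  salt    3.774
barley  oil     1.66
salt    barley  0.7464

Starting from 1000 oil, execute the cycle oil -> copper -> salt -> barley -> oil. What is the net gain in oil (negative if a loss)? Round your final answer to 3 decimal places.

1000 oil × 0.1942 = 194.2 copper
194.2 copper × 3.774 = 732.9108 salt
732.9108 salt × 0.7464 = 547.04462112 barley
547.04462112 barley × 1.66 = 908.0940710592 oil
Net change: 908.0940710592 − 1000 = -91.9059289408 oil

-91.906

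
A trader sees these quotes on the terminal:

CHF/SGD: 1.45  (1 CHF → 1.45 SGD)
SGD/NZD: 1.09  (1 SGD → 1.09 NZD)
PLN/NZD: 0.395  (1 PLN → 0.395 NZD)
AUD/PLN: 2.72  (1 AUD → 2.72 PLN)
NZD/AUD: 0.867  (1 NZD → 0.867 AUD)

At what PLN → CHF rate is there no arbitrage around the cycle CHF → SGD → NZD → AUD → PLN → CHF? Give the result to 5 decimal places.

Known legs of the cycle: 1.45 × 1.09 × 0.867 × 2.72 = 3.72719832
For no arbitrage the full-cycle product must be 1, so the missing rate is 1 / 3.72719832 ≈ 0.2682980.

0.26830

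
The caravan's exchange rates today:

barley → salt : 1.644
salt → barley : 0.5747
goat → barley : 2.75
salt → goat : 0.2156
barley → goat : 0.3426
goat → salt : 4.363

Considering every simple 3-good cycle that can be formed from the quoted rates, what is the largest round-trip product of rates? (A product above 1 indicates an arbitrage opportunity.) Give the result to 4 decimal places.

goat→barley→salt→goat: 2.75 × 1.644 × 0.2156 = 0.97473
goat→salt→barley→goat: 4.363 × 0.5747 × 0.3426 = 0.85904
Maximum is goat→barley→salt→goat at 0.9747; no arbitrage — every cycle loses value.

0.9747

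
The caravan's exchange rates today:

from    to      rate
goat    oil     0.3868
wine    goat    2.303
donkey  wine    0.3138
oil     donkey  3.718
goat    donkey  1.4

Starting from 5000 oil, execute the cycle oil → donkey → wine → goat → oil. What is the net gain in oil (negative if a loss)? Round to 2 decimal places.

5000 oil × 3.718 = 18590 donkey
18590 donkey × 0.3138 = 5833.542 wine
5833.542 wine × 2.303 = 13434.647226 goat
13434.647226 goat × 0.3868 = 5196.5215470168 oil
Net change: 5196.5215470168 − 5000 = 196.5215470168 oil

196.52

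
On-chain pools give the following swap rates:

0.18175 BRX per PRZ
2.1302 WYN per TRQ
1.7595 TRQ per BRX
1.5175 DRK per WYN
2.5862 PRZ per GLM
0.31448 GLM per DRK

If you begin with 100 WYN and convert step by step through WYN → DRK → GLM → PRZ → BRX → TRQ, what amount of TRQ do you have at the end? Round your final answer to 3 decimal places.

39.468

100 WYN × 1.5175 = 151.75 DRK
151.75 DRK × 0.31448 = 47.72234 GLM
47.72234 GLM × 2.5862 = 123.419515708 PRZ
123.419515708 PRZ × 0.18175 = 22.431496979929 BRX
22.431496979929 BRX × 1.7595 = 39.4682189361850755 TRQ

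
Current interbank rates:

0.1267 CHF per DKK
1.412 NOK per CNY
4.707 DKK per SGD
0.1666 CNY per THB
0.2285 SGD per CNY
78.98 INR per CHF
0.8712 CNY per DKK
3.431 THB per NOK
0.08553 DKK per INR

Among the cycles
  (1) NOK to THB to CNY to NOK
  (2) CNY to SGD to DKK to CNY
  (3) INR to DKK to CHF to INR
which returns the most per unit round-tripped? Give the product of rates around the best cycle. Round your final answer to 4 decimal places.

(1) 3.431 × 0.1666 × 1.412 = 0.80711
(2) 0.2285 × 4.707 × 0.8712 = 0.93702
(3) 0.08553 × 0.1267 × 78.98 = 0.85588
Highest is cycle (2) at 0.9370 (≤1, no arbitrage).

0.9370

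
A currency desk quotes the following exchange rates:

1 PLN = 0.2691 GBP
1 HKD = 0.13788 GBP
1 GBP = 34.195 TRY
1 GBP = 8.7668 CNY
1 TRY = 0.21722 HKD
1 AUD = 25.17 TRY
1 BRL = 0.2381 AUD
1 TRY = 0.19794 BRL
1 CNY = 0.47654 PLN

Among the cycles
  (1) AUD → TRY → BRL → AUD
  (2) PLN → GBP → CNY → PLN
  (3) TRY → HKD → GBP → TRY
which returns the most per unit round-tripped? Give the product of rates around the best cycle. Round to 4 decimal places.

(1) 25.17 × 0.19794 × 0.2381 = 1.18625
(2) 0.2691 × 8.7668 × 0.47654 = 1.12423
(3) 0.21722 × 0.13788 × 34.195 = 1.02415
Highest is cycle (1) at 1.1862 (>1, arbitrage).

1.1862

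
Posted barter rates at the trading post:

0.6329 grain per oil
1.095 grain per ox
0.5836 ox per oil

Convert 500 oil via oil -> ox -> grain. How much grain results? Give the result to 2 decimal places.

500 oil × 0.5836 = 291.8 ox
291.8 ox × 1.095 = 319.521 grain

319.52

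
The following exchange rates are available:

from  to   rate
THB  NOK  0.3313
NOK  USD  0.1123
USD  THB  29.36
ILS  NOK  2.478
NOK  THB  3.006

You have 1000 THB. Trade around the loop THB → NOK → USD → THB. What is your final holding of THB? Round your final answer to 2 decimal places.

1000 THB × 0.3313 = 331.3 NOK
331.3 NOK × 0.1123 = 37.20499 USD
37.20499 USD × 29.36 = 1092.3385064 THB

1092.34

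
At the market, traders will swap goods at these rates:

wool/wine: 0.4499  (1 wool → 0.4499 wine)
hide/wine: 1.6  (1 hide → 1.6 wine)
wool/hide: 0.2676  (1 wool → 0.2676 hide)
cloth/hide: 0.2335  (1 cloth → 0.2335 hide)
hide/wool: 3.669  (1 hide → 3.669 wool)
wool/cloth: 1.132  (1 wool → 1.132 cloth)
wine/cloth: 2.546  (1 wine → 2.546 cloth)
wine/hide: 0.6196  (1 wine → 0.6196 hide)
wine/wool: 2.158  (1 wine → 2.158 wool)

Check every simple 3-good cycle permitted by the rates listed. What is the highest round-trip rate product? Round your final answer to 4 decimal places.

wool→wine→hide→wool: 0.4499 × 0.6196 × 3.669 = 1.02276
wool→cloth→hide→wool: 1.132 × 0.2335 × 3.669 = 0.96980
wine→cloth→hide→wine: 2.546 × 0.2335 × 1.6 = 0.95119
wool→hide→wine→wool: 0.2676 × 1.6 × 2.158 = 0.92397
Maximum is wool→wine→hide→wool at 1.0228; arbitrage exists.

1.0228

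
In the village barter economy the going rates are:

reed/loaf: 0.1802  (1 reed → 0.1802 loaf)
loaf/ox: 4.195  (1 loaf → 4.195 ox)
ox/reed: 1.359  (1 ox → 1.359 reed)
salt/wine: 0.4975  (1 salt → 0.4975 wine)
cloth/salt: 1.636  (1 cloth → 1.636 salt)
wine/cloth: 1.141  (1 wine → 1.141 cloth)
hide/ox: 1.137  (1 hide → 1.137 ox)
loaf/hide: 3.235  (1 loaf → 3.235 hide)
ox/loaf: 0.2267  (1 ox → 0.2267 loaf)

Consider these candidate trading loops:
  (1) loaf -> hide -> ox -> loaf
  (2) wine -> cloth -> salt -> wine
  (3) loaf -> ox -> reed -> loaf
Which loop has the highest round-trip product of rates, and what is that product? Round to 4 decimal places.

1.0273

(1) 3.235 × 1.137 × 0.2267 = 0.83385
(2) 1.141 × 1.636 × 0.4975 = 0.92867
(3) 4.195 × 1.359 × 0.1802 = 1.02732
Highest is cycle (3) at 1.0273 (>1, arbitrage).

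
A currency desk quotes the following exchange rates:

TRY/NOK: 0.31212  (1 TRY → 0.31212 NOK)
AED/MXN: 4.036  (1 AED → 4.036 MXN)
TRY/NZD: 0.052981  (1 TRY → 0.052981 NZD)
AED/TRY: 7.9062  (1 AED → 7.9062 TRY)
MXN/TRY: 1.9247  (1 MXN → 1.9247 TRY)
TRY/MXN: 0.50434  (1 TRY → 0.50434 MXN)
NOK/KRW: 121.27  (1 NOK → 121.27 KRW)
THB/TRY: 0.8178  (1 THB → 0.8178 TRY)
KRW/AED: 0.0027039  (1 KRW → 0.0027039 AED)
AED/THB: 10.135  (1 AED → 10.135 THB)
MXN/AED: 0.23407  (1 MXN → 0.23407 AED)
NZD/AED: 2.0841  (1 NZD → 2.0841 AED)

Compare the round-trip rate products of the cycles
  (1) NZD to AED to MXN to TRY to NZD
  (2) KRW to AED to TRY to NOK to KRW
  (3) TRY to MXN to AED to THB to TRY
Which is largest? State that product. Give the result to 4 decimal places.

(1) 2.0841 × 4.036 × 1.9247 × 0.052981 = 0.85773
(2) 0.0027039 × 7.9062 × 0.31212 × 121.27 = 0.80916
(3) 0.50434 × 0.23407 × 10.135 × 0.8178 = 0.97845
Highest is cycle (3) at 0.9785 (≤1, no arbitrage).

0.9785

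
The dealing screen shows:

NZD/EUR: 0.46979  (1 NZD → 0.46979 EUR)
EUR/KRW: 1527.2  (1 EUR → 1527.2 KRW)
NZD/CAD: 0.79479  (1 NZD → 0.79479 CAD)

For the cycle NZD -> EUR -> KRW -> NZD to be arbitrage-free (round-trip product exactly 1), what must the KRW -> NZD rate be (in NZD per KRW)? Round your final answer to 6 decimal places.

Known legs of the cycle: 0.46979 × 1527.2 = 717.463288
For no arbitrage the full-cycle product must be 1, so the missing rate is 1 / 717.463288 ≈ 0.00139380.

0.001394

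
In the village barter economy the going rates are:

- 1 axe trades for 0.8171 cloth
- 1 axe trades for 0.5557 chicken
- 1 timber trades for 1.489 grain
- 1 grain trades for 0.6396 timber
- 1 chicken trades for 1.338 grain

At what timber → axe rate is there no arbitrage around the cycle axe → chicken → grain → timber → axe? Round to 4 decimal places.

Known legs of the cycle: 0.5557 × 1.338 × 0.6396 = 0.47555961336
For no arbitrage the full-cycle product must be 1, so the missing rate is 1 / 0.47555961336 ≈ 2.102786.

2.1028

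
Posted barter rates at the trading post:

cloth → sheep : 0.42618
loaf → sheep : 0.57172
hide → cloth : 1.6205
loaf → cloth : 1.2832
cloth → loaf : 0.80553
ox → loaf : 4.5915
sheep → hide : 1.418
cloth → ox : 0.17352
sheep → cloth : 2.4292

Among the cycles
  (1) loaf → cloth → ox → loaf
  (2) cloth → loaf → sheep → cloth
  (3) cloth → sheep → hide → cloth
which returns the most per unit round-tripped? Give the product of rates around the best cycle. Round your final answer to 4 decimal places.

(1) 1.2832 × 0.17352 × 4.5915 = 1.02235
(2) 0.80553 × 0.57172 × 2.4292 = 1.11874
(3) 0.42618 × 1.418 × 1.6205 = 0.97931
Highest is cycle (2) at 1.1187 (>1, arbitrage).

1.1187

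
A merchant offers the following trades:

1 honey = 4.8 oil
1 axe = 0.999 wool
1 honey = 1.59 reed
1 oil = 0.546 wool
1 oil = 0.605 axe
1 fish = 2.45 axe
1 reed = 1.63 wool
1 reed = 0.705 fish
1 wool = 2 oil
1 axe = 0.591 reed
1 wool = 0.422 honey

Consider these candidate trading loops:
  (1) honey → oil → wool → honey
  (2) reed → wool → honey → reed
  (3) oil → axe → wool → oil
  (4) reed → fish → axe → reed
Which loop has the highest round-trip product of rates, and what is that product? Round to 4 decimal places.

1.2088

(1) 4.8 × 0.546 × 0.422 = 1.10598
(2) 1.63 × 0.422 × 1.59 = 1.09370
(3) 0.605 × 0.999 × 2 = 1.20879
(4) 0.705 × 2.45 × 0.591 = 1.02080
Highest is cycle (3) at 1.2088 (>1, arbitrage).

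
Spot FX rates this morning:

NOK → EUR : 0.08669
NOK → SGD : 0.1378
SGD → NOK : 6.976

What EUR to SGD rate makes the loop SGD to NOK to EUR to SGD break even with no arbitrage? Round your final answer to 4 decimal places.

Known legs of the cycle: 6.976 × 0.08669 = 0.60474944
For no arbitrage the full-cycle product must be 1, so the missing rate is 1 / 0.60474944 ≈ 1.653577.

1.6536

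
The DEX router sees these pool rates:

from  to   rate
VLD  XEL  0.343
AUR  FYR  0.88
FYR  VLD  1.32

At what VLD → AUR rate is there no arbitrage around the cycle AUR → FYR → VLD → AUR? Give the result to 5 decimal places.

0.86088

Known legs of the cycle: 0.88 × 1.32 = 1.1616
For no arbitrage the full-cycle product must be 1, so the missing rate is 1 / 1.1616 ≈ 0.8608815.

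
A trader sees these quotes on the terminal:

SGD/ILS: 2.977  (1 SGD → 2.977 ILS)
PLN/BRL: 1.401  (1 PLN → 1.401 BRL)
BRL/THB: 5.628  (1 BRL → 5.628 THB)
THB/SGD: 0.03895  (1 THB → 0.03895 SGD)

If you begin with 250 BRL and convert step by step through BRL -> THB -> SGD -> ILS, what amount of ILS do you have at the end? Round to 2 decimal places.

250 BRL × 5.628 = 1407 THB
1407 THB × 0.03895 = 54.80265 SGD
54.80265 SGD × 2.977 = 163.14748905 ILS

163.15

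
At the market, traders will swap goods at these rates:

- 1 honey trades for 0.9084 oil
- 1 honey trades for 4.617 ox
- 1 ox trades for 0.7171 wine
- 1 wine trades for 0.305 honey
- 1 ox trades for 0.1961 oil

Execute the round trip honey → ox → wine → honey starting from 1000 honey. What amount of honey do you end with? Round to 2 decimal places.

1000 honey × 4.617 = 4617 ox
4617 ox × 0.7171 = 3310.8507 wine
3310.8507 wine × 0.305 = 1009.8094635 honey

1009.81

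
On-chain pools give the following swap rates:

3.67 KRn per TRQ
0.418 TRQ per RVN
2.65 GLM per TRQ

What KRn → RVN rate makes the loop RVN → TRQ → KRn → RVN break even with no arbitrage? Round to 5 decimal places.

Known legs of the cycle: 0.418 × 3.67 = 1.53406
For no arbitrage the full-cycle product must be 1, so the missing rate is 1 / 1.53406 ≈ 0.6518650.

0.65186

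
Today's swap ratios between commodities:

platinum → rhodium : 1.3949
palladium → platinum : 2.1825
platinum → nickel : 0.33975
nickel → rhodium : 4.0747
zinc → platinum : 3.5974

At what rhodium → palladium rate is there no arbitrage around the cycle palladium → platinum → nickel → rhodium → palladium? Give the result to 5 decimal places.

0.33097

Known legs of the cycle: 2.1825 × 0.33975 × 4.0747 = 3.0214078768125
For no arbitrage the full-cycle product must be 1, so the missing rate is 1 / 3.0214078768125 ≈ 0.3309715.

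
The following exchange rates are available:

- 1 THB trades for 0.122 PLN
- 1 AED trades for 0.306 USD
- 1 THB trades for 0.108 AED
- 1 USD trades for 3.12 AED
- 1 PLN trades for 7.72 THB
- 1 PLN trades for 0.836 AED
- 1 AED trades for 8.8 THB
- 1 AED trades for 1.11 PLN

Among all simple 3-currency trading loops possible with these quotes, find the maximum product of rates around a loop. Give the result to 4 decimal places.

0.9255

AED→PLN→THB→AED: 1.11 × 7.72 × 0.108 = 0.92547
AED→THB→PLN→AED: 8.8 × 0.122 × 0.836 = 0.89753
Maximum is AED→PLN→THB→AED at 0.9255; no arbitrage — every cycle loses value.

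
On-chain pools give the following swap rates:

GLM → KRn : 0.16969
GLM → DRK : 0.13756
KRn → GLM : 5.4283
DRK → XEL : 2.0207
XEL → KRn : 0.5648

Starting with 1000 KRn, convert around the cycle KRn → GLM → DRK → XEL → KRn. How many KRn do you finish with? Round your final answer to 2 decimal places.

852.22

1000 KRn × 5.4283 = 5428.3 GLM
5428.3 GLM × 0.13756 = 746.716948 DRK
746.716948 DRK × 2.0207 = 1508.8909368236 XEL
1508.8909368236 XEL × 0.5648 = 852.22160111796928 KRn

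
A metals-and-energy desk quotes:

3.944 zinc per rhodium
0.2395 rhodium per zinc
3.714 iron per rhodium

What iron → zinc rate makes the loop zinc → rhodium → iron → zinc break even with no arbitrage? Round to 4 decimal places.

1.1242

Known legs of the cycle: 0.2395 × 3.714 = 0.889503
For no arbitrage the full-cycle product must be 1, so the missing rate is 1 / 0.889503 ≈ 1.124223.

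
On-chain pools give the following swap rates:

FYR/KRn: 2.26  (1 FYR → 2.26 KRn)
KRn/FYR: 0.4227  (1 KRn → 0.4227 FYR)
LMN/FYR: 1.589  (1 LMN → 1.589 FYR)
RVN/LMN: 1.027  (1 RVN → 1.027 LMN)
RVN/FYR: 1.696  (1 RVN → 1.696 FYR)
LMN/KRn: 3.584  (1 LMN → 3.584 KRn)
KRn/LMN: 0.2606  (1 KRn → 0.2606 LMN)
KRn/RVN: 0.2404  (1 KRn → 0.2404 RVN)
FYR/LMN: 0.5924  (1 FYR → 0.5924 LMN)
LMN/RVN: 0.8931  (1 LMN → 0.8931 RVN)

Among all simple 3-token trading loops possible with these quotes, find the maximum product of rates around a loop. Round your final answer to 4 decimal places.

0.9359

LMN→FYR→KRn→LMN: 1.589 × 2.26 × 0.2606 = 0.93585
RVN→FYR→KRn→RVN: 1.696 × 2.26 × 0.2404 = 0.92144
LMN→KRn→FYR→LMN: 3.584 × 0.4227 × 0.5924 = 0.89746
RVN→FYR→LMN→RVN: 1.696 × 0.5924 × 0.8931 = 0.89731
RVN→LMN→KRn→RVN: 1.027 × 3.584 × 0.2404 = 0.88486
Maximum is LMN→FYR→KRn→LMN at 0.9359; no arbitrage — every cycle loses value.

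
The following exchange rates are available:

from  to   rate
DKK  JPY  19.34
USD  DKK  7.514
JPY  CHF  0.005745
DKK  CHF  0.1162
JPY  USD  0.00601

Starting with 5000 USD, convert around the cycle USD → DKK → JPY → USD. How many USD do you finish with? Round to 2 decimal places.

5000 USD × 7.514 = 37570 DKK
37570 DKK × 19.34 = 726603.8 JPY
726603.8 JPY × 0.00601 = 4366.888838 USD

4366.89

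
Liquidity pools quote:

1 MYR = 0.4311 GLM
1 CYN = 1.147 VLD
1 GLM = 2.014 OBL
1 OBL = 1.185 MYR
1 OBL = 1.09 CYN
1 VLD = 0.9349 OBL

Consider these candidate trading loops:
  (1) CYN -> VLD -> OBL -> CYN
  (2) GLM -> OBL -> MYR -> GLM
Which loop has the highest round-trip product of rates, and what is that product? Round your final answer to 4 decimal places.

1.1688

(1) 1.147 × 0.9349 × 1.09 = 1.16884
(2) 2.014 × 1.185 × 0.4311 = 1.02886
Highest is cycle (1) at 1.1688 (>1, arbitrage).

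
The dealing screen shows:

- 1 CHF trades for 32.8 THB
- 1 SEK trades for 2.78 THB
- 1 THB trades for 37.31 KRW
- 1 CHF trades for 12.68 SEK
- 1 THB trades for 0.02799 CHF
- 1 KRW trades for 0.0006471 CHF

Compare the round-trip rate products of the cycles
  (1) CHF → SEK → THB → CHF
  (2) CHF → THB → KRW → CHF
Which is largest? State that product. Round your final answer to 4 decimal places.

(1) 12.68 × 2.78 × 0.02799 = 0.98666
(2) 32.8 × 37.31 × 0.0006471 = 0.79190
Highest is cycle (1) at 0.9867 (≤1, no arbitrage).

0.9867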